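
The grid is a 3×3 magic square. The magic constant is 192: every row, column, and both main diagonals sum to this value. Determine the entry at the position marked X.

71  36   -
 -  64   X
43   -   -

50

Row 1 must total 192; the given cells sum to 107, so (1,3) = 85.
Using column 1: 71 + 43 + ? → (2,1) = 192 − 114 = 78.
Using column 2: 36 + 64 + ? → (3,2) = 192 − 100 = 92.
Main diagonal needs 192; the known cells sum to 135, so (3,3) = 57.
The remaining cell in row 2 is (2,3) = 192 − 142 = 50.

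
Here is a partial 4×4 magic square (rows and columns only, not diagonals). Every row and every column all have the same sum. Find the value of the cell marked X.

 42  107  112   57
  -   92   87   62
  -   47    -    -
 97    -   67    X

82

Row 1 is complete and sums to 318; that is the magic constant.
Row 2 must total 318; the given cells sum to 241, so (2,1) = 77.
Using column 1: 42 + 77 + 97 + ? → (3,1) = 318 − 216 = 102.
Column 2: 107 + 92 + 47 + ? = 318, so (4,2) = 72.
The remaining cell in column 3 is (3,3) = 318 − 266 = 52.
Row 3 needs 318; the known cells sum to 201, so (3,4) = 117.
Row 4 must total 318; the given cells sum to 236, so (4,4) = 82.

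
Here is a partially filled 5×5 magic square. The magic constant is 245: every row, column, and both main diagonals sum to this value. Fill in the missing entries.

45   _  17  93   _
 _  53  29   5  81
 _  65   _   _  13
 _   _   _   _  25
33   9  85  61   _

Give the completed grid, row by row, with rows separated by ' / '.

45 21 17 93 69 / 77 53 29 5 81 / 89 65 41 37 13 / 1 97 73 49 25 / 33 9 85 61 57

The remaining cell in row 2 is (2,1) = 245 − 168 = 77.
The remaining cell in row 5 is (5,5) = 245 − 188 = 57.
Using column 5: 81 + 13 + 25 + 57 + ? → (1,5) = 245 − 176 = 69.
Using row 1: 45 + 17 + 93 + 69 + ? → (1,2) = 245 − 224 = 21.
From column 2, 245 − (21 + 53 + 65 + 9) gives (4,2) = 97.
The remaining cell in anti-diagonal is (3,3) = 245 − 204 = 41.
Column 3 needs 245; the known cells sum to 172, so (4,3) = 73.
Main diagonal must total 245; the given cells sum to 196, so (4,4) = 49.
Row 4: 97 + 73 + 49 + 25 + ? = 245, so (4,1) = 1.
Using column 1: 45 + 77 + 1 + 33 + ? → (3,1) = 245 − 156 = 89.
Column 4: 93 + 5 + 49 + 61 + ? = 245, so (3,4) = 37.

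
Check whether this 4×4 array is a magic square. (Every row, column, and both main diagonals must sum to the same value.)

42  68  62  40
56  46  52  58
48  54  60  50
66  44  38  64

Yes

Row 1: 42 + 68 + 62 + 40 = 212.
Row 2: 56 + 46 + 52 + 58 = 212.
Row 3: 48 + 54 + 60 + 50 = 212.
Row 4: 66 + 44 + 38 + 64 = 212.
Column 1: 42 + 56 + 48 + 66 = 212.
Column 2: 68 + 46 + 54 + 44 = 212.
Column 3: 62 + 52 + 60 + 38 = 212.
Column 4: 40 + 58 + 50 + 64 = 212.
Main diagonal: 42 + 46 + 60 + 64 = 212.
Anti-diagonal: 40 + 52 + 54 + 66 = 212.
All lines sum to 212.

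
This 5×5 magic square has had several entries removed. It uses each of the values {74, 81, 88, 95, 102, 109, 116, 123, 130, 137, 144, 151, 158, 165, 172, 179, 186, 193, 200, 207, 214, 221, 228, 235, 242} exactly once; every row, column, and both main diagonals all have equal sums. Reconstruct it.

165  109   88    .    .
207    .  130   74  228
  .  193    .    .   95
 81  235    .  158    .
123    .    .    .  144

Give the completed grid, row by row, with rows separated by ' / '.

The 25 entries sum to 3950, so each line sums to 3950/5 = 790.
From row 2, 790 − (207 + 130 + 74 + 228) gives (2,2) = 151.
The remaining cell in column 1 is (3,1) = 790 − 576 = 214.
Using column 2: 109 + 151 + 193 + 235 + ? → (5,2) = 790 − 688 = 102.
From main diagonal, 790 − (165 + 151 + 158 + 144) gives (3,3) = 172.
The remaining cell in anti-diagonal is (1,5) = 790 − 604 = 186.
Row 1 needs 790; the known cells sum to 548, so (1,4) = 242.
From row 3, 790 − (214 + 193 + 172 + 95) gives (3,4) = 116.
Column 4 must total 790; the given cells sum to 590, so (5,4) = 200.
Column 5 must total 790; the given cells sum to 653, so (4,5) = 137.
The remaining cell in row 4 is (4,3) = 790 − 611 = 179.
Row 5 must total 790; the given cells sum to 569, so (5,3) = 221.

165 109 88 242 186 / 207 151 130 74 228 / 214 193 172 116 95 / 81 235 179 158 137 / 123 102 221 200 144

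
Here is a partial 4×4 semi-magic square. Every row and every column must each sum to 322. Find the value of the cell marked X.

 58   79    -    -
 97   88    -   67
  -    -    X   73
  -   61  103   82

From row 2, 322 − (97 + 88 + 67) gives (2,3) = 70.
Row 4 needs 322; the known cells sum to 246, so (4,1) = 76.
From column 1, 322 − (58 + 97 + 76) gives (3,1) = 91.
Column 2 needs 322; the known cells sum to 228, so (3,2) = 94.
Column 4 must total 322; the given cells sum to 222, so (1,4) = 100.
Row 1: 58 + 79 + 100 + ? = 322, so (1,3) = 85.
Using row 3: 91 + 94 + 73 + ? → (3,3) = 322 − 258 = 64.

64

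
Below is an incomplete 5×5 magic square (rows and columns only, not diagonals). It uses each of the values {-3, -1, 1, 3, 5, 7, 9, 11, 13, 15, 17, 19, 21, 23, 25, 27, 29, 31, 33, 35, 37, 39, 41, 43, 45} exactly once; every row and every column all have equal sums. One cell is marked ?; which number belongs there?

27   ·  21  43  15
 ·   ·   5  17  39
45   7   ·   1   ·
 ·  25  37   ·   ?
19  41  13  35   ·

31

The 25 entries sum to 525, so each line sums to 525/5 = 105.
Row 1 must total 105; the given cells sum to 106, so (1,2) = -1.
Row 5: 19 + 41 + 13 + 35 + ? = 105, so (5,5) = -3.
The remaining cell in column 2 is (2,2) = 105 − 72 = 33.
From column 3, 105 − (21 + 5 + 37 + 13) gives (3,3) = 29.
Column 4 needs 105; the known cells sum to 96, so (4,4) = 9.
Row 2: 33 + 5 + 17 + 39 + ? = 105, so (2,1) = 11.
The remaining cell in row 3 is (3,5) = 105 − 82 = 23.
Column 1 needs 105; the known cells sum to 102, so (4,1) = 3.
Column 5: 15 + 39 + 23 + (-3) + ? = 105, so (4,5) = 31.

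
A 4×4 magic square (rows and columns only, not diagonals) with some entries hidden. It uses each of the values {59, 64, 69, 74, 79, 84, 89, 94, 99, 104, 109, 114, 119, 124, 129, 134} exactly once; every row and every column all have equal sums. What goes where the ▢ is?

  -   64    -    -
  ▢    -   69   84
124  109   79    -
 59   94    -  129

114

The 16 entries sum to 1544, so each line sums to 1544/4 = 386.
Row 3 needs 386; the known cells sum to 312, so (3,4) = 74.
Row 4: 59 + 94 + 129 + ? = 386, so (4,3) = 104.
The remaining cell in column 2 is (2,2) = 386 − 267 = 119.
Column 3 needs 386; the known cells sum to 252, so (1,3) = 134.
Column 4 must total 386; the given cells sum to 287, so (1,4) = 99.
Row 1 must total 386; the given cells sum to 297, so (1,1) = 89.
From row 2, 386 − (119 + 69 + 84) gives (2,1) = 114.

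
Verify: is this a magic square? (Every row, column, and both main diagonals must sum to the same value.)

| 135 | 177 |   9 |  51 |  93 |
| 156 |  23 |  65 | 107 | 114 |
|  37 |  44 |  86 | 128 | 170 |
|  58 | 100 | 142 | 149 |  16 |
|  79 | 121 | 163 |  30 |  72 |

Row 1: 135 + 177 + 9 + 51 + 93 = 465.
Row 2: 156 + 23 + 65 + 107 + 114 = 465.
Row 3: 37 + 44 + 86 + 128 + 170 = 465.
Row 4: 58 + 100 + 142 + 149 + 16 = 465.
Row 5: 79 + 121 + 163 + 30 + 72 = 465.
Column 1: 135 + 156 + 37 + 58 + 79 = 465.
Column 2: 177 + 23 + 44 + 100 + 121 = 465.
Column 3: 9 + 65 + 86 + 142 + 163 = 465.
Column 4: 51 + 107 + 128 + 149 + 30 = 465.
Column 5: 93 + 114 + 170 + 16 + 72 = 465.
Main diagonal: 135 + 23 + 86 + 149 + 72 = 465.
Anti-diagonal: 93 + 107 + 86 + 100 + 79 = 465.
All lines sum to 465.

Yes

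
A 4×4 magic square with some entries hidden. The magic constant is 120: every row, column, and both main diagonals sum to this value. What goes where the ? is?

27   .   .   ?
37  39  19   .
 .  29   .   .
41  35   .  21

Row 2 must total 120; the given cells sum to 95, so (2,4) = 25.
The remaining cell in row 4 is (4,3) = 120 − 97 = 23.
Using column 1: 27 + 37 + 41 + ? → (3,1) = 120 − 105 = 15.
Column 2: 39 + 29 + 35 + ? = 120, so (1,2) = 17.
The remaining cell in main diagonal is (3,3) = 120 − 87 = 33.
The remaining cell in anti-diagonal is (1,4) = 120 − 89 = 31.

31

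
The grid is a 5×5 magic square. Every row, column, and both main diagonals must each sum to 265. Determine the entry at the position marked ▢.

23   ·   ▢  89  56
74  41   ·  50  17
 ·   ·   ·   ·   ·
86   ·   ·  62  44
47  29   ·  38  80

The remaining cell in row 2 is (2,3) = 265 − 182 = 83.
Row 5 must total 265; the given cells sum to 194, so (5,3) = 71.
Column 1 must total 265; the given cells sum to 230, so (3,1) = 35.
Column 4: 89 + 50 + 62 + 38 + ? = 265, so (3,4) = 26.
Column 5 must total 265; the given cells sum to 197, so (3,5) = 68.
Main diagonal: 23 + 41 + 62 + 80 + ? = 265, so (3,3) = 59.
From anti-diagonal, 265 − (56 + 50 + 59 + 47) gives (4,2) = 53.
Row 3: 35 + 59 + 26 + 68 + ? = 265, so (3,2) = 77.
Row 4 must total 265; the given cells sum to 245, so (4,3) = 20.
From column 2, 265 − (41 + 77 + 53 + 29) gives (1,2) = 65.
Column 3: 83 + 59 + 20 + 71 + ? = 265, so (1,3) = 32.

32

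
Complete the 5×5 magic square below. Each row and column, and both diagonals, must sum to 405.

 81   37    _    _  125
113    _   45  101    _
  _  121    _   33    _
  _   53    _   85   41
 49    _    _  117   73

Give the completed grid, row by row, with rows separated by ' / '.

Using column 4: 101 + 33 + 85 + 117 + ? → (1,4) = 405 − 336 = 69.
Anti-diagonal must total 405; the given cells sum to 328, so (3,3) = 77.
Row 1: 81 + 37 + 69 + 125 + ? = 405, so (1,3) = 93.
Main diagonal needs 405; the known cells sum to 316, so (2,2) = 89.
Using row 2: 113 + 89 + 45 + 101 + ? → (2,5) = 405 − 348 = 57.
Column 2: 37 + 89 + 121 + 53 + ? = 405, so (5,2) = 105.
From column 5, 405 − (125 + 57 + 41 + 73) gives (3,5) = 109.
Row 3 needs 405; the known cells sum to 340, so (3,1) = 65.
Row 5 needs 405; the known cells sum to 344, so (5,3) = 61.
Using column 1: 81 + 113 + 65 + 49 + ? → (4,1) = 405 − 308 = 97.
Column 3: 93 + 45 + 77 + 61 + ? = 405, so (4,3) = 129.

81 37 93 69 125 / 113 89 45 101 57 / 65 121 77 33 109 / 97 53 129 85 41 / 49 105 61 117 73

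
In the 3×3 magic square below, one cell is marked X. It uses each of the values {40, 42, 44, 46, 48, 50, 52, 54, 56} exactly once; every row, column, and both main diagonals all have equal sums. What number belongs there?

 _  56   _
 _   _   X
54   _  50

The 9 entries sum to 432, so each line sums to 432/3 = 144.
The remaining cell in row 3 is (3,2) = 144 − 104 = 40.
Column 2 needs 144; the known cells sum to 96, so (2,2) = 48.
Using main diagonal: 48 + 50 + ? → (1,1) = 144 − 98 = 46.
The remaining cell in anti-diagonal is (1,3) = 144 − 102 = 42.
Column 1: 46 + 54 + ? = 144, so (2,1) = 44.
Column 3: 42 + 50 + ? = 144, so (2,3) = 52.

52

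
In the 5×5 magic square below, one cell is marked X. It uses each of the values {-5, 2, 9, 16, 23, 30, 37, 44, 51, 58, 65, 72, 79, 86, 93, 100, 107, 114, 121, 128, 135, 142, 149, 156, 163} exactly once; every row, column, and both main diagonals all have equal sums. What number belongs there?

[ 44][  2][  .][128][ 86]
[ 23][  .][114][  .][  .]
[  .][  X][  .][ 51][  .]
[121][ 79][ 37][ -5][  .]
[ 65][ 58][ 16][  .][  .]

100

The 25 entries sum to 1975, so each line sums to 1975/5 = 395.
Row 1 must total 395; the given cells sum to 260, so (1,3) = 135.
Row 4 must total 395; the given cells sum to 232, so (4,5) = 163.
Column 1: 44 + 23 + 121 + 65 + ? = 395, so (3,1) = 142.
The remaining cell in column 3 is (3,3) = 395 − 302 = 93.
Using anti-diagonal: 86 + 93 + 79 + 65 + ? → (2,4) = 395 − 323 = 72.
From column 4, 395 − (128 + 72 + 51 + (-5)) gives (5,4) = 149.
From row 5, 395 − (65 + 58 + 16 + 149) gives (5,5) = 107.
Main diagonal needs 395; the known cells sum to 239, so (2,2) = 156.
Row 2: 23 + 156 + 114 + 72 + ? = 395, so (2,5) = 30.
Column 2 needs 395; the known cells sum to 295, so (3,2) = 100.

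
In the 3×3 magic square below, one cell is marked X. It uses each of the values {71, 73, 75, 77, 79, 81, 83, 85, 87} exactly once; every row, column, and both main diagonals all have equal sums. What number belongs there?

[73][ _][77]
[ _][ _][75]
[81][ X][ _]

71

The 9 entries sum to 711, so each line sums to 711/3 = 237.
From row 1, 237 − (73 + 77) gives (1,2) = 87.
Column 1 must total 237; the given cells sum to 154, so (2,1) = 83.
Column 3 must total 237; the given cells sum to 152, so (3,3) = 85.
Main diagonal needs 237; the known cells sum to 158, so (2,2) = 79.
Using row 3: 81 + 85 + ? → (3,2) = 237 − 166 = 71.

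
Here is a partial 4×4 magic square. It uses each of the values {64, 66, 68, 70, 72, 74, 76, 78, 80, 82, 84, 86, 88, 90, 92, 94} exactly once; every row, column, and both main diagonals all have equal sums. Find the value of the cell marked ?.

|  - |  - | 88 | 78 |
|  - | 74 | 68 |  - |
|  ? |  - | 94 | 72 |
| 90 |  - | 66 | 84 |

The 16 entries sum to 1264, so each line sums to 1264/4 = 316.
Row 4 must total 316; the given cells sum to 240, so (4,2) = 76.
The remaining cell in column 4 is (2,4) = 316 − 234 = 82.
The remaining cell in main diagonal is (1,1) = 316 − 252 = 64.
Anti-diagonal: 78 + 68 + 90 + ? = 316, so (3,2) = 80.
Row 1: 64 + 88 + 78 + ? = 316, so (1,2) = 86.
Row 2 needs 316; the known cells sum to 224, so (2,1) = 92.
Row 3: 80 + 94 + 72 + ? = 316, so (3,1) = 70.

70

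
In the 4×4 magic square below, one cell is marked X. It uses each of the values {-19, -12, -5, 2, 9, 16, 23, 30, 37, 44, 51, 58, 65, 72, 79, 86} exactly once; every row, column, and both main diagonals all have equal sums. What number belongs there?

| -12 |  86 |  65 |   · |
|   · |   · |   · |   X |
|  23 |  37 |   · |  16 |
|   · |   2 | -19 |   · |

The 16 entries sum to 536, so each line sums to 536/4 = 134.
Using row 1: -12 + 86 + 65 + ? → (1,4) = 134 − 139 = -5.
Row 3 needs 134; the known cells sum to 76, so (3,3) = 58.
Column 2: 86 + 37 + 2 + ? = 134, so (2,2) = 9.
From column 3, 134 − (65 + 58 + (-19)) gives (2,3) = 30.
Main diagonal needs 134; the known cells sum to 55, so (4,4) = 79.
Anti-diagonal: -5 + 30 + 37 + ? = 134, so (4,1) = 72.
The remaining cell in column 1 is (2,1) = 134 − 83 = 51.
From column 4, 134 − (-5 + 16 + 79) gives (2,4) = 44.

44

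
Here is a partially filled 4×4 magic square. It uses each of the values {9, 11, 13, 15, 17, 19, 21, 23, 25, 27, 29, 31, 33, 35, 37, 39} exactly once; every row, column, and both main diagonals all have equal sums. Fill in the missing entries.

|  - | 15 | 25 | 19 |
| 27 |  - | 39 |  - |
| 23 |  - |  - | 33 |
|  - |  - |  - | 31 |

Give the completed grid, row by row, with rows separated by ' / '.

The 16 entries sum to 384, so each line sums to 384/4 = 96.
Using row 1: 15 + 25 + 19 + ? → (1,1) = 96 − 59 = 37.
From column 1, 96 − (37 + 27 + 23) gives (4,1) = 9.
Column 4 must total 96; the given cells sum to 83, so (2,4) = 13.
Anti-diagonal: 19 + 39 + 9 + ? = 96, so (3,2) = 29.
Row 2: 27 + 39 + 13 + ? = 96, so (2,2) = 17.
The remaining cell in row 3 is (3,3) = 96 − 85 = 11.
From column 2, 96 − (15 + 17 + 29) gives (4,2) = 35.
Column 3 needs 96; the known cells sum to 75, so (4,3) = 21.

37 15 25 19 / 27 17 39 13 / 23 29 11 33 / 9 35 21 31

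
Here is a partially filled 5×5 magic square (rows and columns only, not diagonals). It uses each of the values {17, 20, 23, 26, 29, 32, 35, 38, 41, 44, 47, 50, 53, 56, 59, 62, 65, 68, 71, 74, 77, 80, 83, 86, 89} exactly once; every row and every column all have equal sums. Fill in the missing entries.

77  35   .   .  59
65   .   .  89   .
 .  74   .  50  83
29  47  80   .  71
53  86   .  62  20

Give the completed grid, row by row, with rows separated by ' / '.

The 25 entries sum to 1325, so each line sums to 1325/5 = 265.
Row 4: 29 + 47 + 80 + 71 + ? = 265, so (4,4) = 38.
Row 5: 53 + 86 + 62 + 20 + ? = 265, so (5,3) = 44.
The remaining cell in column 1 is (3,1) = 265 − 224 = 41.
Using column 2: 35 + 74 + 47 + 86 + ? → (2,2) = 265 − 242 = 23.
Column 4: 89 + 50 + 38 + 62 + ? = 265, so (1,4) = 26.
The remaining cell in column 5 is (2,5) = 265 − 233 = 32.
Row 1 must total 265; the given cells sum to 197, so (1,3) = 68.
Row 2: 65 + 23 + 89 + 32 + ? = 265, so (2,3) = 56.
From row 3, 265 − (41 + 74 + 50 + 83) gives (3,3) = 17.

77 35 68 26 59 / 65 23 56 89 32 / 41 74 17 50 83 / 29 47 80 38 71 / 53 86 44 62 20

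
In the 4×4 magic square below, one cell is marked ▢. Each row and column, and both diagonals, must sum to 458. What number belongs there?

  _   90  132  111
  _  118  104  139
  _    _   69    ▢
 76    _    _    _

62

Using row 1: 90 + 132 + 111 + ? → (1,1) = 458 − 333 = 125.
The remaining cell in row 2 is (2,1) = 458 − 361 = 97.
Column 1: 125 + 97 + 76 + ? = 458, so (3,1) = 160.
Column 3 needs 458; the known cells sum to 305, so (4,3) = 153.
From main diagonal, 458 − (125 + 118 + 69) gives (4,4) = 146.
Anti-diagonal needs 458; the known cells sum to 291, so (3,2) = 167.
The remaining cell in row 3 is (3,4) = 458 − 396 = 62.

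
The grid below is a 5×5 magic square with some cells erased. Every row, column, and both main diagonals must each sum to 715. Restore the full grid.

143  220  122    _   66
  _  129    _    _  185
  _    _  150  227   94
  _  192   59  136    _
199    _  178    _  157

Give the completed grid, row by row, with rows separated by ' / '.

143 220 122 164 66 / 87 129 206 108 185 / 171 73 150 227 94 / 115 192 59 136 213 / 199 101 178 80 157

Using row 1: 143 + 220 + 122 + 66 + ? → (1,4) = 715 − 551 = 164.
Column 3 needs 715; the known cells sum to 509, so (2,3) = 206.
Column 5 needs 715; the known cells sum to 502, so (4,5) = 213.
The remaining cell in anti-diagonal is (2,4) = 715 − 607 = 108.
Row 2 needs 715; the known cells sum to 628, so (2,1) = 87.
The remaining cell in row 4 is (4,1) = 715 − 600 = 115.
From column 1, 715 − (143 + 87 + 115 + 199) gives (3,1) = 171.
Column 4: 164 + 108 + 227 + 136 + ? = 715, so (5,4) = 80.
From row 3, 715 − (171 + 150 + 227 + 94) gives (3,2) = 73.
Row 5: 199 + 178 + 80 + 157 + ? = 715, so (5,2) = 101.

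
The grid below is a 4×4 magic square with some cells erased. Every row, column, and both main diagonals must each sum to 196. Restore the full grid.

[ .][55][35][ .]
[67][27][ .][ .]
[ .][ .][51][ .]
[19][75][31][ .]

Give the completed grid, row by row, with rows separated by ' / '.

The remaining cell in row 4 is (4,4) = 196 − 125 = 71.
The remaining cell in column 2 is (3,2) = 196 − 157 = 39.
Column 3 needs 196; the known cells sum to 117, so (2,3) = 79.
Main diagonal needs 196; the known cells sum to 149, so (1,1) = 47.
From anti-diagonal, 196 − (79 + 39 + 19) gives (1,4) = 59.
From row 2, 196 − (67 + 27 + 79) gives (2,4) = 23.
Column 1: 47 + 67 + 19 + ? = 196, so (3,1) = 63.
Using column 4: 59 + 23 + 71 + ? → (3,4) = 196 − 153 = 43.

47 55 35 59 / 67 27 79 23 / 63 39 51 43 / 19 75 31 71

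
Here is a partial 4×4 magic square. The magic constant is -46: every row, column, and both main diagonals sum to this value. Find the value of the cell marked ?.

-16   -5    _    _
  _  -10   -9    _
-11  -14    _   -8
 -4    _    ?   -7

From row 3, -46 − (-11 + (-14) + (-8)) gives (3,3) = -13.
Column 1 needs -46; the known cells sum to -31, so (2,1) = -15.
From column 2, -46 − (-5 + (-10) + (-14)) gives (4,2) = -17.
The remaining cell in anti-diagonal is (1,4) = -46 − (-27) = -19.
Row 1: -16 + (-5) + (-19) + ? = -46, so (1,3) = -6.
From row 2, -46 − (-15 + (-10) + (-9)) gives (2,4) = -12.
Row 4 needs -46; the known cells sum to -28, so (4,3) = -18.

-18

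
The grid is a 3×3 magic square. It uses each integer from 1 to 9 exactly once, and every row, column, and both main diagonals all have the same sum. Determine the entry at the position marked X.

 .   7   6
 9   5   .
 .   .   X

The entries are 1 through 9, which sum to 45, so each line sums to 45/3 = 15.
From row 1, 15 − (7 + 6) gives (1,1) = 2.
Row 2 needs 15; the known cells sum to 14, so (2,3) = 1.
Column 1: 2 + 9 + ? = 15, so (3,1) = 4.
Column 2 must total 15; the given cells sum to 12, so (3,2) = 3.
Column 3 must total 15; the given cells sum to 7, so (3,3) = 8.

8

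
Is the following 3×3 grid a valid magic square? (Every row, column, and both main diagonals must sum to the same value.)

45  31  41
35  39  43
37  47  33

Yes

Row 1: 45 + 31 + 41 = 117.
Row 2: 35 + 39 + 43 = 117.
Row 3: 37 + 47 + 33 = 117.
Column 1: 45 + 35 + 37 = 117.
Column 2: 31 + 39 + 47 = 117.
Column 3: 41 + 43 + 33 = 117.
Main diagonal: 45 + 39 + 33 = 117.
Anti-diagonal: 41 + 39 + 37 = 117.
All lines sum to 117.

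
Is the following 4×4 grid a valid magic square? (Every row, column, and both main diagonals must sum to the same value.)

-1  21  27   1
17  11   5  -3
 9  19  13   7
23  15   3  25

No — row 2 sums to 30 but row 4 sums to 66.

Row 1: -1 + 21 + 27 + 1 = 48.
Row 2: 17 + 11 + 5 + (-3) = 30.
Row 3: 9 + 19 + 13 + 7 = 48.
Row 4: 23 + 15 + 3 + 25 = 66.
Column 1: -1 + 17 + 9 + 23 = 48.
Column 2: 21 + 11 + 19 + 15 = 66.
Column 3: 27 + 5 + 13 + 3 = 48.
Column 4: 1 + (-3) + 7 + 25 = 30.
Main diagonal: -1 + 11 + 13 + 25 = 48.
Anti-diagonal: 1 + 5 + 19 + 23 = 48.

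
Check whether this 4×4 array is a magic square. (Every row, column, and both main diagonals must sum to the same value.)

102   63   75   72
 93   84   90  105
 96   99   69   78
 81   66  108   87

Row 1: 102 + 63 + 75 + 72 = 312.
Row 2: 93 + 84 + 90 + 105 = 372.
Row 3: 96 + 99 + 69 + 78 = 342.
Row 4: 81 + 66 + 108 + 87 = 342.
Column 1: 102 + 93 + 96 + 81 = 372.
Column 2: 63 + 84 + 99 + 66 = 312.
Column 3: 75 + 90 + 69 + 108 = 342.
Column 4: 72 + 105 + 78 + 87 = 342.
Main diagonal: 102 + 84 + 69 + 87 = 342.
Anti-diagonal: 72 + 90 + 99 + 81 = 342.

No — row 3 sums to 342 but column 1 sums to 372.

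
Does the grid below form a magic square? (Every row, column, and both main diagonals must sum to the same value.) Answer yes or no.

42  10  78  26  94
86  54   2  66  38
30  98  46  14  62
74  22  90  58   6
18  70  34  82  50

Row 1: 42 + 10 + 78 + 26 + 94 = 250.
Row 2: 86 + 54 + 2 + 66 + 38 = 246.
Row 3: 30 + 98 + 46 + 14 + 62 = 250.
Row 4: 74 + 22 + 90 + 58 + 6 = 250.
Row 5: 18 + 70 + 34 + 82 + 50 = 254.
Column 1: 42 + 86 + 30 + 74 + 18 = 250.
Column 2: 10 + 54 + 98 + 22 + 70 = 254.
Column 3: 78 + 2 + 46 + 90 + 34 = 250.
Column 4: 26 + 66 + 14 + 58 + 82 = 246.
Column 5: 94 + 38 + 62 + 6 + 50 = 250.
Main diagonal: 42 + 54 + 46 + 58 + 50 = 250.
Anti-diagonal: 94 + 66 + 46 + 22 + 18 = 246.

No — row 5 sums to 254 but row 4 sums to 250.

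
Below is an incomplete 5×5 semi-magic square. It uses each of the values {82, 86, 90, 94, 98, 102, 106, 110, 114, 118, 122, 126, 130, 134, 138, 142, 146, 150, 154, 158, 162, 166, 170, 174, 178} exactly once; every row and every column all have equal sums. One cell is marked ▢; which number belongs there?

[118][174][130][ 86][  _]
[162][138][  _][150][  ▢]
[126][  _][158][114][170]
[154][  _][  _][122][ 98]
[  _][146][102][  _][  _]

The 25 entries sum to 3250, so each line sums to 3250/5 = 650.
Row 1: 118 + 174 + 130 + 86 + ? = 650, so (1,5) = 142.
From row 3, 650 − (126 + 158 + 114 + 170) gives (3,2) = 82.
The remaining cell in column 1 is (5,1) = 650 − 560 = 90.
Column 2: 174 + 138 + 82 + 146 + ? = 650, so (4,2) = 110.
Column 4: 86 + 150 + 114 + 122 + ? = 650, so (5,4) = 178.
Using row 4: 154 + 110 + 122 + 98 + ? → (4,3) = 650 − 484 = 166.
Using row 5: 90 + 146 + 102 + 178 + ? → (5,5) = 650 − 516 = 134.
Column 3 needs 650; the known cells sum to 556, so (2,3) = 94.
The remaining cell in column 5 is (2,5) = 650 − 544 = 106.

106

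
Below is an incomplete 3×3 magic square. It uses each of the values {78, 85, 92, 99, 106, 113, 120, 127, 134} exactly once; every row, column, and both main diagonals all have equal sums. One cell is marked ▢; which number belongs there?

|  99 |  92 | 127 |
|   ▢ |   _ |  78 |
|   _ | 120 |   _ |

The 9 entries sum to 954, so each line sums to 954/3 = 318.
Column 2 needs 318; the known cells sum to 212, so (2,2) = 106.
From column 3, 318 − (127 + 78) gives (3,3) = 113.
Anti-diagonal must total 318; the given cells sum to 233, so (3,1) = 85.
From row 2, 318 − (106 + 78) gives (2,1) = 134.

134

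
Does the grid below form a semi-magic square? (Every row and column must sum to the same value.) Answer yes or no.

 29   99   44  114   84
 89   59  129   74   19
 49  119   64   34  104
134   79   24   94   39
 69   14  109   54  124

Row 1: 29 + 99 + 44 + 114 + 84 = 370.
Row 2: 89 + 59 + 129 + 74 + 19 = 370.
Row 3: 49 + 119 + 64 + 34 + 104 = 370.
Row 4: 134 + 79 + 24 + 94 + 39 = 370.
Row 5: 69 + 14 + 109 + 54 + 124 = 370.
Column 1: 29 + 89 + 49 + 134 + 69 = 370.
Column 2: 99 + 59 + 119 + 79 + 14 = 370.
Column 3: 44 + 129 + 64 + 24 + 109 = 370.
Column 4: 114 + 74 + 34 + 94 + 54 = 370.
Column 5: 84 + 19 + 104 + 39 + 124 = 370.
All lines sum to 370.

Yes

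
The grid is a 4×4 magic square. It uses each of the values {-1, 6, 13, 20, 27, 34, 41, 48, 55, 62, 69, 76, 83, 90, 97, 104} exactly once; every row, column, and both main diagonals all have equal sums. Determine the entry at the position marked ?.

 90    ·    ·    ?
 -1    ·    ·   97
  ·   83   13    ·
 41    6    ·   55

20

The 16 entries sum to 824, so each line sums to 824/4 = 206.
Row 4 needs 206; the known cells sum to 102, so (4,3) = 104.
Column 1: 90 + (-1) + 41 + ? = 206, so (3,1) = 76.
Main diagonal must total 206; the given cells sum to 158, so (2,2) = 48.
Using row 2: -1 + 48 + 97 + ? → (2,3) = 206 − 144 = 62.
From row 3, 206 − (76 + 83 + 13) gives (3,4) = 34.
Column 2 must total 206; the given cells sum to 137, so (1,2) = 69.
Column 3 must total 206; the given cells sum to 179, so (1,3) = 27.
From column 4, 206 − (97 + 34 + 55) gives (1,4) = 20.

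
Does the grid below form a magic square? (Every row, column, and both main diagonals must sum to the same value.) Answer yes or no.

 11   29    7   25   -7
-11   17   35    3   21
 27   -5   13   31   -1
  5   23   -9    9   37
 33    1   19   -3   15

Yes

Row 1: 11 + 29 + 7 + 25 + (-7) = 65.
Row 2: -11 + 17 + 35 + 3 + 21 = 65.
Row 3: 27 + (-5) + 13 + 31 + (-1) = 65.
Row 4: 5 + 23 + (-9) + 9 + 37 = 65.
Row 5: 33 + 1 + 19 + (-3) + 15 = 65.
Column 1: 11 + (-11) + 27 + 5 + 33 = 65.
Column 2: 29 + 17 + (-5) + 23 + 1 = 65.
Column 3: 7 + 35 + 13 + (-9) + 19 = 65.
Column 4: 25 + 3 + 31 + 9 + (-3) = 65.
Column 5: -7 + 21 + (-1) + 37 + 15 = 65.
Main diagonal: 11 + 17 + 13 + 9 + 15 = 65.
Anti-diagonal: -7 + 3 + 13 + 23 + 33 = 65.
All lines sum to 65.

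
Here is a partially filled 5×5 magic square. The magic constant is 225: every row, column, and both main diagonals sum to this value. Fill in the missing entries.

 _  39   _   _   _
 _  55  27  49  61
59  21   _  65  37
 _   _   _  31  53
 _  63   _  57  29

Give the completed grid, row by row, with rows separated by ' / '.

67 39 51 23 45 / 33 55 27 49 61 / 59 21 43 65 37 / 25 47 69 31 53 / 41 63 35 57 29

From row 2, 225 − (55 + 27 + 49 + 61) gives (2,1) = 33.
Using row 3: 59 + 21 + 65 + 37 + ? → (3,3) = 225 − 182 = 43.
Using column 2: 39 + 55 + 21 + 63 + ? → (4,2) = 225 − 178 = 47.
Using column 4: 49 + 65 + 31 + 57 + ? → (1,4) = 225 − 202 = 23.
Column 5: 61 + 37 + 53 + 29 + ? = 225, so (1,5) = 45.
Main diagonal: 55 + 43 + 31 + 29 + ? = 225, so (1,1) = 67.
Using anti-diagonal: 45 + 49 + 43 + 47 + ? → (5,1) = 225 − 184 = 41.
Row 1 must total 225; the given cells sum to 174, so (1,3) = 51.
Row 5 must total 225; the given cells sum to 190, so (5,3) = 35.
The remaining cell in column 1 is (4,1) = 225 − 200 = 25.
Column 3: 51 + 27 + 43 + 35 + ? = 225, so (4,3) = 69.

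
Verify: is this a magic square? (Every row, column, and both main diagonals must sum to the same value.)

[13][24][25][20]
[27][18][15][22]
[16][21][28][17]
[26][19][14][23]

Yes

Row 1: 13 + 24 + 25 + 20 = 82.
Row 2: 27 + 18 + 15 + 22 = 82.
Row 3: 16 + 21 + 28 + 17 = 82.
Row 4: 26 + 19 + 14 + 23 = 82.
Column 1: 13 + 27 + 16 + 26 = 82.
Column 2: 24 + 18 + 21 + 19 = 82.
Column 3: 25 + 15 + 28 + 14 = 82.
Column 4: 20 + 22 + 17 + 23 = 82.
Main diagonal: 13 + 18 + 28 + 23 = 82.
Anti-diagonal: 20 + 15 + 21 + 26 = 82.
All lines sum to 82.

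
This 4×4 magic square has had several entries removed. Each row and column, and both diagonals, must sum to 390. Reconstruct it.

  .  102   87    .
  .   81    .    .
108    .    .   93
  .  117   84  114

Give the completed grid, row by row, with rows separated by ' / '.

From row 4, 390 − (117 + 84 + 114) gives (4,1) = 75.
From column 2, 390 − (102 + 81 + 117) gives (3,2) = 90.
Using row 3: 108 + 90 + 93 + ? → (3,3) = 390 − 291 = 99.
From column 3, 390 − (87 + 99 + 84) gives (2,3) = 120.
From main diagonal, 390 − (81 + 99 + 114) gives (1,1) = 96.
Using anti-diagonal: 120 + 90 + 75 + ? → (1,4) = 390 − 285 = 105.
From column 1, 390 − (96 + 108 + 75) gives (2,1) = 111.
From column 4, 390 − (105 + 93 + 114) gives (2,4) = 78.

96 102 87 105 / 111 81 120 78 / 108 90 99 93 / 75 117 84 114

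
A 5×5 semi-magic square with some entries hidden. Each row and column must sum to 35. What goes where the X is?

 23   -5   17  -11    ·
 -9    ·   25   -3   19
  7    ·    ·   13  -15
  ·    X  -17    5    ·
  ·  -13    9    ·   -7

21

Row 1: 23 + (-5) + 17 + (-11) + ? = 35, so (1,5) = 11.
From row 2, 35 − (-9 + 25 + (-3) + 19) gives (2,2) = 3.
Column 3 must total 35; the given cells sum to 34, so (3,3) = 1.
The remaining cell in column 4 is (5,4) = 35 − 4 = 31.
Using column 5: 11 + 19 + (-15) + (-7) + ? → (4,5) = 35 − 8 = 27.
From row 3, 35 − (7 + 1 + 13 + (-15)) gives (3,2) = 29.
Row 5 needs 35; the known cells sum to 20, so (5,1) = 15.
Column 1 needs 35; the known cells sum to 36, so (4,1) = -1.
Column 2 needs 35; the known cells sum to 14, so (4,2) = 21.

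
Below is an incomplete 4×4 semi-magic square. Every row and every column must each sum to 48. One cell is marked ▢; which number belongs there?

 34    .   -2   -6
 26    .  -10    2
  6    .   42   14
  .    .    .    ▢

38

From row 1, 48 − (34 + (-2) + (-6)) gives (1,2) = 22.
The remaining cell in row 2 is (2,2) = 48 − 18 = 30.
Using row 3: 6 + 42 + 14 + ? → (3,2) = 48 − 62 = -14.
From column 1, 48 − (34 + 26 + 6) gives (4,1) = -18.
The remaining cell in column 2 is (4,2) = 48 − 38 = 10.
Column 3 must total 48; the given cells sum to 30, so (4,3) = 18.
Column 4 needs 48; the known cells sum to 10, so (4,4) = 38.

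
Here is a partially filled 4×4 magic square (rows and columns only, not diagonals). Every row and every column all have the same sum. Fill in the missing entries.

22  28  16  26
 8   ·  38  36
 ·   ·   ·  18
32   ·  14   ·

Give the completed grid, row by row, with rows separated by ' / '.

Row 1 is already complete: 22 + 28 + 16 + 26 = 92, so that is the magic constant.
Using row 2: 8 + 38 + 36 + ? → (2,2) = 92 − 82 = 10.
Using column 1: 22 + 8 + 32 + ? → (3,1) = 92 − 62 = 30.
Column 3 must total 92; the given cells sum to 68, so (3,3) = 24.
The remaining cell in column 4 is (4,4) = 92 − 80 = 12.
Using row 3: 30 + 24 + 18 + ? → (3,2) = 92 − 72 = 20.
The remaining cell in row 4 is (4,2) = 92 − 58 = 34.

22 28 16 26 / 8 10 38 36 / 30 20 24 18 / 32 34 14 12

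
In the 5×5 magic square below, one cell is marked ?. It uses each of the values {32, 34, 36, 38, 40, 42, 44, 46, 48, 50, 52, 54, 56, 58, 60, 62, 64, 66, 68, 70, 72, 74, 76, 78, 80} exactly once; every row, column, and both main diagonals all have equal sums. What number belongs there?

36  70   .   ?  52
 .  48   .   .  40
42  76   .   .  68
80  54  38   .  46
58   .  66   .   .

78

The 25 entries sum to 1400, so each line sums to 1400/5 = 280.
Row 4 must total 280; the given cells sum to 218, so (4,4) = 62.
Using column 1: 36 + 42 + 80 + 58 + ? → (2,1) = 280 − 216 = 64.
Column 2: 70 + 48 + 76 + 54 + ? = 280, so (5,2) = 32.
Using column 5: 52 + 40 + 68 + 46 + ? → (5,5) = 280 − 206 = 74.
The remaining cell in main diagonal is (3,3) = 280 − 220 = 60.
Anti-diagonal: 52 + 60 + 54 + 58 + ? = 280, so (2,4) = 56.
Row 2 must total 280; the given cells sum to 208, so (2,3) = 72.
Row 3 needs 280; the known cells sum to 246, so (3,4) = 34.
From row 5, 280 − (58 + 32 + 66 + 74) gives (5,4) = 50.
Column 3 must total 280; the given cells sum to 236, so (1,3) = 44.
Using column 4: 56 + 34 + 62 + 50 + ? → (1,4) = 280 − 202 = 78.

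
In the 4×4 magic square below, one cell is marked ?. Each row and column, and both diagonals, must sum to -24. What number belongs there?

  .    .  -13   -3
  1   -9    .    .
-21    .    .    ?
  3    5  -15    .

Row 4: 3 + 5 + (-15) + ? = -24, so (4,4) = -17.
Column 1 must total -24; the given cells sum to -17, so (1,1) = -7.
Using main diagonal: -7 + (-9) + (-17) + ? → (3,3) = -24 − (-33) = 9.
Row 1 needs -24; the known cells sum to -23, so (1,2) = -1.
The remaining cell in column 2 is (3,2) = -24 − (-5) = -19.
Using column 3: -13 + 9 + (-15) + ? → (2,3) = -24 − (-19) = -5.
Row 2 must total -24; the given cells sum to -13, so (2,4) = -11.
Row 3: -21 + (-19) + 9 + ? = -24, so (3,4) = 7.

7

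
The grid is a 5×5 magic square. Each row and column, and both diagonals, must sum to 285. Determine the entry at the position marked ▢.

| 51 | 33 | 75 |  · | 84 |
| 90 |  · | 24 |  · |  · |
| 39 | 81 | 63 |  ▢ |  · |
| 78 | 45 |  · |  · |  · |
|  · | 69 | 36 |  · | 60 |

From row 1, 285 − (51 + 33 + 75 + 84) gives (1,4) = 42.
Column 1 must total 285; the given cells sum to 258, so (5,1) = 27.
The remaining cell in column 2 is (2,2) = 285 − 228 = 57.
Column 3 must total 285; the given cells sum to 198, so (4,3) = 87.
Main diagonal must total 285; the given cells sum to 231, so (4,4) = 54.
Using anti-diagonal: 84 + 63 + 45 + 27 + ? → (2,4) = 285 − 219 = 66.
From row 2, 285 − (90 + 57 + 24 + 66) gives (2,5) = 48.
Row 4 needs 285; the known cells sum to 264, so (4,5) = 21.
From row 5, 285 − (27 + 69 + 36 + 60) gives (5,4) = 93.
From column 4, 285 − (42 + 66 + 54 + 93) gives (3,4) = 30.

30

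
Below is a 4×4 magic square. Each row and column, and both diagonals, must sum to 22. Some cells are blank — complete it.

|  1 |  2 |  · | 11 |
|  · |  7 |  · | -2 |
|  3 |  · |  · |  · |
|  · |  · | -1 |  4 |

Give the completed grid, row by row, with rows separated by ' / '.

From row 1, 22 − (1 + 2 + 11) gives (1,3) = 8.
Column 4 must total 22; the given cells sum to 13, so (3,4) = 9.
From main diagonal, 22 − (1 + 7 + 4) gives (3,3) = 10.
From row 3, 22 − (3 + 10 + 9) gives (3,2) = 0.
The remaining cell in column 2 is (4,2) = 22 − 9 = 13.
Column 3: 8 + 10 + (-1) + ? = 22, so (2,3) = 5.
Anti-diagonal: 11 + 5 + 0 + ? = 22, so (4,1) = 6.
Row 2: 7 + 5 + (-2) + ? = 22, so (2,1) = 12.

1 2 8 11 / 12 7 5 -2 / 3 0 10 9 / 6 13 -1 4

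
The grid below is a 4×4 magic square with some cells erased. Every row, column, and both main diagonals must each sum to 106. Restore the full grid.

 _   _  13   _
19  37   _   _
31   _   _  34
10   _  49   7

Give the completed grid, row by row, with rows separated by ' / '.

Row 4: 10 + 49 + 7 + ? = 106, so (4,2) = 40.
Using column 1: 19 + 31 + 10 + ? → (1,1) = 106 − 60 = 46.
Main diagonal: 46 + 37 + 7 + ? = 106, so (3,3) = 16.
Row 3 needs 106; the known cells sum to 81, so (3,2) = 25.
Column 2 needs 106; the known cells sum to 102, so (1,2) = 4.
Using column 3: 13 + 16 + 49 + ? → (2,3) = 106 − 78 = 28.
From anti-diagonal, 106 − (28 + 25 + 10) gives (1,4) = 43.
Using row 2: 19 + 37 + 28 + ? → (2,4) = 106 − 84 = 22.

46 4 13 43 / 19 37 28 22 / 31 25 16 34 / 10 40 49 7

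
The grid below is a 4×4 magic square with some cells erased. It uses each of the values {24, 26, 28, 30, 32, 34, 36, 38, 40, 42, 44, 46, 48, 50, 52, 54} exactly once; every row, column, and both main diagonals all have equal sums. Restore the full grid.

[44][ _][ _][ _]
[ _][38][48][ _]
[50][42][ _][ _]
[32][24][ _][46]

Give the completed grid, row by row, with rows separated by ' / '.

The 16 entries sum to 624, so each line sums to 624/4 = 156.
From row 4, 156 − (32 + 24 + 46) gives (4,3) = 54.
Using column 1: 44 + 50 + 32 + ? → (2,1) = 156 − 126 = 30.
Using column 2: 38 + 42 + 24 + ? → (1,2) = 156 − 104 = 52.
Main diagonal needs 156; the known cells sum to 128, so (3,3) = 28.
The remaining cell in anti-diagonal is (1,4) = 156 − 122 = 34.
Row 1 must total 156; the given cells sum to 130, so (1,3) = 26.
From row 2, 156 − (30 + 38 + 48) gives (2,4) = 40.
Row 3 needs 156; the known cells sum to 120, so (3,4) = 36.

44 52 26 34 / 30 38 48 40 / 50 42 28 36 / 32 24 54 46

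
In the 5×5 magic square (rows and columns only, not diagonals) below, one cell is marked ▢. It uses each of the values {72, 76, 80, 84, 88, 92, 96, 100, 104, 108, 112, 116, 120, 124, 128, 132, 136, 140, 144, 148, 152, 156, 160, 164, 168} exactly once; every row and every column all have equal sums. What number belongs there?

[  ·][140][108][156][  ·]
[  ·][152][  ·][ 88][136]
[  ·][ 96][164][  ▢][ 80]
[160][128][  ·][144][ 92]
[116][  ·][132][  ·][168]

The 25 entries sum to 3000, so each line sums to 3000/5 = 600.
From row 4, 600 − (160 + 128 + 144 + 92) gives (4,3) = 76.
Column 2: 140 + 152 + 96 + 128 + ? = 600, so (5,2) = 84.
From column 3, 600 − (108 + 164 + 76 + 132) gives (2,3) = 120.
Column 5 needs 600; the known cells sum to 476, so (1,5) = 124.
Row 1 needs 600; the known cells sum to 528, so (1,1) = 72.
The remaining cell in row 2 is (2,1) = 600 − 496 = 104.
Row 5 needs 600; the known cells sum to 500, so (5,4) = 100.
From column 1, 600 − (72 + 104 + 160 + 116) gives (3,1) = 148.
Column 4 needs 600; the known cells sum to 488, so (3,4) = 112.

112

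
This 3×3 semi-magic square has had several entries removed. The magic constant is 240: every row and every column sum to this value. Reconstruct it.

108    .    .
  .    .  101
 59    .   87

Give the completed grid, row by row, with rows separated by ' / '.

108 80 52 / 73 66 101 / 59 94 87

Row 3: 59 + 87 + ? = 240, so (3,2) = 94.
Using column 1: 108 + 59 + ? → (2,1) = 240 − 167 = 73.
The remaining cell in column 3 is (1,3) = 240 − 188 = 52.
Row 1: 108 + 52 + ? = 240, so (1,2) = 80.
Row 2: 73 + 101 + ? = 240, so (2,2) = 66.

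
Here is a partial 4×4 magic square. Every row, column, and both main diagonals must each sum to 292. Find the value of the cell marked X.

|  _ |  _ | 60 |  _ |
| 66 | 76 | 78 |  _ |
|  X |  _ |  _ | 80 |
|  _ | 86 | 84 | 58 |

74

Using row 2: 66 + 76 + 78 + ? → (2,4) = 292 − 220 = 72.
Row 4: 86 + 84 + 58 + ? = 292, so (4,1) = 64.
Column 3 must total 292; the given cells sum to 222, so (3,3) = 70.
Column 4: 72 + 80 + 58 + ? = 292, so (1,4) = 82.
Using main diagonal: 76 + 70 + 58 + ? → (1,1) = 292 − 204 = 88.
Anti-diagonal: 82 + 78 + 64 + ? = 292, so (3,2) = 68.
Row 1 needs 292; the known cells sum to 230, so (1,2) = 62.
Row 3 must total 292; the given cells sum to 218, so (3,1) = 74.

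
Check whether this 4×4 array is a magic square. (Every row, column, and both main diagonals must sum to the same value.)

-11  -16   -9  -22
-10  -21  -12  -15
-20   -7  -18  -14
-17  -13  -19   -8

No — row 1 sums to -58 but row 3 sums to -59.

Row 1: -11 + (-16) + (-9) + (-22) = -58.
Row 2: -10 + (-21) + (-12) + (-15) = -58.
Row 3: -20 + (-7) + (-18) + (-14) = -59.
Row 4: -17 + (-13) + (-19) + (-8) = -57.
Column 1: -11 + (-10) + (-20) + (-17) = -58.
Column 2: -16 + (-21) + (-7) + (-13) = -57.
Column 3: -9 + (-12) + (-18) + (-19) = -58.
Column 4: -22 + (-15) + (-14) + (-8) = -59.
Main diagonal: -11 + (-21) + (-18) + (-8) = -58.
Anti-diagonal: -22 + (-12) + (-7) + (-17) = -58.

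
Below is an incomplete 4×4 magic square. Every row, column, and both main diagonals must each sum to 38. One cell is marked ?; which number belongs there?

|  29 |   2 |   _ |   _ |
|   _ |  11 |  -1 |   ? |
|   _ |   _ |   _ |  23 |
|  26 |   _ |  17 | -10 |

32

Row 4 must total 38; the given cells sum to 33, so (4,2) = 5.
From column 2, 38 − (2 + 11 + 5) gives (3,2) = 20.
From main diagonal, 38 − (29 + 11 + (-10)) gives (3,3) = 8.
Using anti-diagonal: -1 + 20 + 26 + ? → (1,4) = 38 − 45 = -7.
Row 1 needs 38; the known cells sum to 24, so (1,3) = 14.
Row 3 must total 38; the given cells sum to 51, so (3,1) = -13.
Column 1 must total 38; the given cells sum to 42, so (2,1) = -4.
Column 4: -7 + 23 + (-10) + ? = 38, so (2,4) = 32.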